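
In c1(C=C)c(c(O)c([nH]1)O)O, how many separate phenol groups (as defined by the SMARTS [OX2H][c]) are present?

3

[OX2H][c] is the SMARTS for a phenol: a hydroxyl oxygen attached to an aromatic carbon.
The molecule carries 3 separate instances of a hydroxyl group (-OH) meeting every constraint; each maps to a distinct set of atoms, giving 3 matches.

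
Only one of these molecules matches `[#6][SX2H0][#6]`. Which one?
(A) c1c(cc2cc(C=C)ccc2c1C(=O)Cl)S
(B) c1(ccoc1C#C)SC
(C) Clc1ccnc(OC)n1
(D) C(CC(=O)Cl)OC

B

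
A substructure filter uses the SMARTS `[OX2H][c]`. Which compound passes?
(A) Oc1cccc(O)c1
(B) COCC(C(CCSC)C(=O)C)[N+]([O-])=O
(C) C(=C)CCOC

[OX2H][c] describes a hydroxyl oxygen attached to an aromatic carbon (a phenol).
(A) contains a hydroxyl group (-OH), which satisfies every atom and bond constraint.
(B) has a methoxy ether (-OCH3) but the oxygen has H0, not H1.
(C) has a methoxy ether (-OCH3) but the oxygen has H0, not H1.
So the answer is (A).

A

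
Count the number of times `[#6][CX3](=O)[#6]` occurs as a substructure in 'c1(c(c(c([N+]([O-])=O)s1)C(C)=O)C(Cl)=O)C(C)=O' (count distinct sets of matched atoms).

2

[#6][CX3](=O)[#6] is the SMARTS for a ketone: a carbonyl carbon (no H) flanked by two carbons.
The molecule carries 2 separate instances of an acetyl/ketone group (-C(=O)CH3) meeting every constraint; each maps to a distinct set of atoms, giving 2 matches.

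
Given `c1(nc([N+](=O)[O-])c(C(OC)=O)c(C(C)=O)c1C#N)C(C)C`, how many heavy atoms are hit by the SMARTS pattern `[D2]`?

3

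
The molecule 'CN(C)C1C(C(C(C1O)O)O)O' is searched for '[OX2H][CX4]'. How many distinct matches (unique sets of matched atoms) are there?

4

[OX2H][CX4] is the SMARTS for an aliphatic alcohol: a hydroxyl oxygen bound to an sp3 (X4) carbon.
The molecule carries 4 separate instances of a hydroxyl group (-OH) meeting every constraint; each maps to a distinct set of atoms, giving 4 matches.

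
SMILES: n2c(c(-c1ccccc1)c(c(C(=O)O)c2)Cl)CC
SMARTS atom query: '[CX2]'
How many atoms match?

The query [CX2] means: C with X2: aliphatic carbon with exactly 2 total connections.
Check the 18 heavy atoms by environment: 1× n (aromatic, X2) → no; 11× c (aromatic, X3) → no; 1× Cl (X1) → no; 1× C (X3) → no; 1× O (X1) → no; 1× O (X2) → no; 2× C (X4) → no.
No environment satisfies the query, so 0 matching atoms.

0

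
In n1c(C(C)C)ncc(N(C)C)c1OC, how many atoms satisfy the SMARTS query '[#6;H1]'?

Check the 14 heavy atoms by environment: 2× n (aromatic, H0) → no; 3× c (aromatic, H0) → no; 1× c (aromatic, H1) → match; 1× N (H0) → no; 5× C (H3) → no; 1× O (H0) → no; 1× C (H1) → match.
Summing the matching environments: 1 + 1 = 2 matching atoms.

2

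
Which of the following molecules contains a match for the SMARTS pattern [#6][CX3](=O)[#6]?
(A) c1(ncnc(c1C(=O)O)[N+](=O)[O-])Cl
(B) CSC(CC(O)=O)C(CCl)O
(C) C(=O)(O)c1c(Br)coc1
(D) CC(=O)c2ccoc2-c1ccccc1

D

[#6][CX3](=O)[#6] describes a carbonyl carbon (no H) flanked by two carbons (a ketone).
(A) has a carboxylic acid group (-C(=O)OH) but one neighbour of the carbonyl carbon is O, not C.
(B) has a carboxylic acid group (-C(=O)OH) but one neighbour of the carbonyl carbon is O, not C.
(C) has a carboxylic acid group (-C(=O)OH) but one neighbour of the carbonyl carbon is O, not C.
(D) contains an acetyl/ketone group (-C(=O)CH3), which satisfies every atom and bond constraint.
So the answer is (D).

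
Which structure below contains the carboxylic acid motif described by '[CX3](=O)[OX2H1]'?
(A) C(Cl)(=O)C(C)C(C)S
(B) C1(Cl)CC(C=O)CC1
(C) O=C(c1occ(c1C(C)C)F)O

C

[CX3](=O)[OX2H1] describes an sp2 carbon double-bonded to O and single-bonded to an -OH oxygen (a carboxylic acid).
(A) has an acyl chloride (-C(=O)Cl) but the carbonyl is bonded to Cl, not to an -OH oxygen.
(B) has an aldehyde (-CHO) but there is no singly-bonded oxygen on the carbonyl carbon.
(C) contains a carboxylic acid group (-C(=O)OH), which satisfies every atom and bond constraint.
So the answer is (C).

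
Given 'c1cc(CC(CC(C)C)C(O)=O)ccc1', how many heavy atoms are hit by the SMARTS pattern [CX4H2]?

Check the 15 heavy atoms by environment: 2× C (H2, X4) → match; 2× C (H1, X4) → no; 2× C (H3, X4) → no; 1× C (H0, X3) → no; 1× O (H0, X1) → no; 1× O (H1, X2) → no; 1× c (aromatic, H0, X3) → no; 5× c (aromatic, H1, X3) → no.
That gives 2 matching atoms.

2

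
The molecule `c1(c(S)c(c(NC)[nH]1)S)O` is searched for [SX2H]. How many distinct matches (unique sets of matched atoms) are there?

2

[SX2H] is the SMARTS for a thiol: an aliphatic sulfur with two connections, one being H.
The molecule carries 2 separate instances of a thiol (-SH) meeting every constraint; each maps to a distinct set of atoms, giving 2 matches.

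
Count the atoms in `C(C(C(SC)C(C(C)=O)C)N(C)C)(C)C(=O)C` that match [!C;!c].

Check the 17 heavy atoms by environment: 13× C → no; 2× O → match; 1× S → match; 1× N → match.
Summing the matching environments: 2 + 1 + 1 = 4 matching atoms.

4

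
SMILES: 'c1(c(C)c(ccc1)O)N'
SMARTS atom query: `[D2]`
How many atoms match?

The query [D2] means: atom with exactly two heavy-atom neighbours.
Check the 9 heavy atoms by environment: 3× c (aromatic, D2) → match; 3× c (aromatic, D3) → no; 1× O (D1) → no; 1× C (D1) → no; 1× N (D1) → no.
That gives 3 matching atoms.

3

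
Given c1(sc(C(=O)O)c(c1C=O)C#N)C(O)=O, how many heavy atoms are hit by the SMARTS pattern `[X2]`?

4

The query [X2] means: any atom with exactly two total connections (bonds + H).
Check the 15 heavy atoms by environment: 1× s (aromatic, X2) → match; 4× c (aromatic, X3) → no; 1× C (X2) → match; 1× N (X1) → no; 3× C (X3) → no; 3× O (X1) → no; 2× O (X2) → match.
Summing the matching environments: 1 + 1 + 2 = 4 matching atoms.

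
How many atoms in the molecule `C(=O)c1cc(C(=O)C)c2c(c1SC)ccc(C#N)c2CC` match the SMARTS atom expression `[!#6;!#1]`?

The query [!#6;!#1] means: not carbon and not hydrogen — any heteroatom.
Check the 21 heavy atoms by environment: 10× c (aromatic) → no; 7× C → no; 2× O → match; 1× S → match; 1× N → match.
Summing the matching environments: 2 + 1 + 1 = 4 matching atoms.

4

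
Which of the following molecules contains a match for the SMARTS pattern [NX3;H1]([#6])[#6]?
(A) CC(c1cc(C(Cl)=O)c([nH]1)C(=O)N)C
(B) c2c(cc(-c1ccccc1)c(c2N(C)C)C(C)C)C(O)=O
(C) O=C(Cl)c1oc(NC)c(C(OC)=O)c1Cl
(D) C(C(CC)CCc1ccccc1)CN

C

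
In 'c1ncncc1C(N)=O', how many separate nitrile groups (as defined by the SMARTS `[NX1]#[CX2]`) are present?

[NX1]#[CX2] is the SMARTS for a nitrile: a nitrogen triple-bonded to a two-connected carbon.
The molecule has a primary amide (-C(=O)NH2), but the nitrogen is NX3, not NX1; nothing else fits, so there are 0 matches.

0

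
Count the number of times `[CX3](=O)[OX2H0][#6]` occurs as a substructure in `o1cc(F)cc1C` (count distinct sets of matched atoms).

0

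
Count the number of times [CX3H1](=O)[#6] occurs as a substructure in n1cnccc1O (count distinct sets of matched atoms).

[CX3H1](=O)[#6] is the SMARTS for an aldehyde: an sp2 carbon with one H, double-bonded to O and single-bonded to carbon.
No fragment in the molecule satisfies every constraint, giving 0 matches.

0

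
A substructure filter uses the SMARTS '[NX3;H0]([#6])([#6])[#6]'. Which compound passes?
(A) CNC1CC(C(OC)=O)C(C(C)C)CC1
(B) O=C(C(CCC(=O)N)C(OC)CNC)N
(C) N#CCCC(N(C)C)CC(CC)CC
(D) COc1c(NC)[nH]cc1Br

C

[NX3;H0]([#6])([#6])[#6] describes a trivalent nitrogen with no H, bonded to three carbons (a tertiary amine).
(A) has an N-methylamino group (-NHCH3) but the nitrogen still has one H (H1), not H0.
(B) has a primary amide (-C(=O)NH2) but the amide nitrogen has H2 and only one carbon neighbour.
(C) contains a dimethylamino group (-N(CH3)2), which satisfies every atom and bond constraint.
(D) has an N-methylamino group (-NHCH3) but the nitrogen still has one H (H1), not H0.
So the answer is (C).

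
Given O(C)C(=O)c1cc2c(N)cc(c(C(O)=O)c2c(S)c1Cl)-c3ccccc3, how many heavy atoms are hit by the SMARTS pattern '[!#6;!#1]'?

The query [!#6;!#1] means: not carbon and not hydrogen — any heteroatom.
Check the 26 heavy atoms by environment: 16× c (aromatic) → no; 3× C → no; 4× O → match; 1× N → match; 1× Cl → match; 1× S → match.
Summing the matching environments: 4 + 1 + 1 + 1 = 7 matching atoms.

7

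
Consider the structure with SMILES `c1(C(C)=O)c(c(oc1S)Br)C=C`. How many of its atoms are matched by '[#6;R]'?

4

The query [#6;R] means: carbon that is part of a ring.
Check the 12 heavy atoms by environment: 1× o (aromatic, in 5-ring) → no; 4× c (aromatic, in 5-ring) → match; 4× C (acyclic) → no; 1× O (acyclic) → no; 1× S (acyclic) → no; 1× Br (acyclic) → no.
That gives 4 matching atoms.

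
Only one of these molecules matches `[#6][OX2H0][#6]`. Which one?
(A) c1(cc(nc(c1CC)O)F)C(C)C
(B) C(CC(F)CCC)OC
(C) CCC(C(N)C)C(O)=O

[#6][OX2H0][#6] describes an aliphatic oxygen bridging two carbons with no H on the oxygen (an ether).
(A) has a hydroxyl group (-OH) but the oxygen has H1, not H0 bridging two carbons.
(B) contains a methoxy ether (-OCH3), which satisfies every atom and bond constraint.
(C) has a carboxylic acid group (-C(=O)OH) but the -OH oxygen has H1; the =O is OX1, not OX2.
So the answer is (B).

B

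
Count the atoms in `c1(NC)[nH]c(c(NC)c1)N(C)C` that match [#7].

4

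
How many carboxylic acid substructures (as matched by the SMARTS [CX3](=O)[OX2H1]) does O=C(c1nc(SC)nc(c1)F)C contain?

0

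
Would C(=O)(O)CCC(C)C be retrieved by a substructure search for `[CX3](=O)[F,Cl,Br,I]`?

The pattern [CX3](=O)[F,Cl,Br,I] describes a carbonyl carbon bonded to a halogen — an acyl halide.
The closest candidate here is a carboxylic acid group (-C(=O)OH), but the carbonyl is bonded to -OH, not to a halogen. No other fragment satisfies the full query, so there is no match.

No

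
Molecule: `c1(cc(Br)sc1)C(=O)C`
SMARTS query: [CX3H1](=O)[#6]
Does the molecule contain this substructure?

The pattern [CX3H1](=O)[#6] describes an sp2 carbon with one H, double-bonded to O and single-bonded to carbon — an aldehyde.
The closest candidate here is an acetyl/ketone group (-C(=O)CH3), but the carbonyl carbon has H0 (two carbon neighbours), not H1. No other fragment satisfies the full query, so there is no match.

No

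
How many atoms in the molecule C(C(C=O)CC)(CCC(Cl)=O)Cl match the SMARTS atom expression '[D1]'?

5

Check the 12 heavy atoms by environment: 4× C (D2) → no; 3× C (D3) → no; 1× C (D1) → match; 2× O (D1) → match; 2× Cl (D1) → match.
Summing the matching environments: 1 + 2 + 2 = 5 matching atoms.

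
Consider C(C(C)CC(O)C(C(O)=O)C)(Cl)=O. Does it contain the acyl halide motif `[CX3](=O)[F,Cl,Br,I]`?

The pattern [CX3](=O)[F,Cl,Br,I] describes a carbonyl carbon bonded to a halogen — an acyl halide.
The molecule carries an acyl chloride (-C(=O)Cl), whose atoms satisfy every constraint of the query, so the pattern matches.

Yes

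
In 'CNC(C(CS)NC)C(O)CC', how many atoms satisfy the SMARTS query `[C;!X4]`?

0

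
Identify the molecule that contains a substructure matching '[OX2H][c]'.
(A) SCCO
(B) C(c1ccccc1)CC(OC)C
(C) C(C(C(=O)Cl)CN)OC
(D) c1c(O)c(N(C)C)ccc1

[OX2H][c] describes a hydroxyl oxygen attached to an aromatic carbon (a phenol).
(A) has a hydroxyl group (-OH) but the -OH is on an aliphatic carbon, not an aromatic c.
(B) has a methoxy ether (-OCH3) but the oxygen has H0, not H1.
(C) has a methoxy ether (-OCH3) but the oxygen has H0, not H1.
(D) contains a hydroxyl group (-OH), which satisfies every atom and bond constraint.
So the answer is (D).

D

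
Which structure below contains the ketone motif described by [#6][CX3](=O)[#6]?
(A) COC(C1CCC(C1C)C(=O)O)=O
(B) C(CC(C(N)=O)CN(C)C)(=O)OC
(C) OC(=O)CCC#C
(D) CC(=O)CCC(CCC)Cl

D

[#6][CX3](=O)[#6] describes a carbonyl carbon (no H) flanked by two carbons (a ketone).
(A) has a methyl-ester group (-C(=O)OCH3) but one neighbour of the carbonyl carbon is O, not C.
(B) has a primary amide (-C(=O)NH2) but one neighbour of the carbonyl carbon is N, not C.
(C) has a carboxylic acid group (-C(=O)OH) but one neighbour of the carbonyl carbon is O, not C.
(D) contains an acetyl/ketone group (-C(=O)CH3), which satisfies every atom and bond constraint.
So the answer is (D).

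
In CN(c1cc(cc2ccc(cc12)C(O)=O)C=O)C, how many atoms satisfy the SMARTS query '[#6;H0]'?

6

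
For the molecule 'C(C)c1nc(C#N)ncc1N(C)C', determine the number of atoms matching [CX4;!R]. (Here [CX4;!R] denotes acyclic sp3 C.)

4

Check the 13 heavy atoms by environment: 2× n (aromatic, X2, in 6-ring) → no; 4× c (aromatic, X3, in 6-ring) → no; 1× C (X2, acyclic) → no; 1× N (X1, acyclic) → no; 4× C (X4, acyclic) → match; 1× N (X3, acyclic) → no.
That gives 4 matching atoms.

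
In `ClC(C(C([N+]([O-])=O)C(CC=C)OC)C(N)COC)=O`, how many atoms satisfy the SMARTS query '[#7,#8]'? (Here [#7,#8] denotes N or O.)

Check the 19 heavy atoms by environment: 11× C → no; 4× O → match; 1× N (charge +1) → match; 1× O (charge -1) → match; 1× N → match; 1× Cl → no.
Summing the matching environments: 4 + 1 + 1 + 1 = 7 matching atoms.

7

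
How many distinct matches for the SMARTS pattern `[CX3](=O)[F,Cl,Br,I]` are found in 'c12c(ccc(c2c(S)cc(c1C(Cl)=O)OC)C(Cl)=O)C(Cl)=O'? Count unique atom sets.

[CX3](=O)[F,Cl,Br,I] is the SMARTS for an acyl halide: a carbonyl carbon bonded to a halogen.
The molecule carries 3 separate instances of an acyl chloride (-C(=O)Cl) meeting every constraint; each maps to a distinct set of atoms, giving 3 matches.

3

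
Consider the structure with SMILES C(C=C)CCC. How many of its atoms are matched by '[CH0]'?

The query [CH0] means: aliphatic carbon with no attached hydrogen.
Check the 6 heavy atoms by environment: 4× C (H2) → no; 1× C (H3) → no; 1× C (H1) → no.
No environment satisfies the query, so 0 matching atoms.

0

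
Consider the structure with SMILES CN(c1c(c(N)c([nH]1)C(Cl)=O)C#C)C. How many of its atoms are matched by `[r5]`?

5

The query [r5] means: r5 matches atoms in a five-membered ring.
Check the 14 heavy atoms by environment: 1× n (aromatic, in 5-ring) → match; 4× c (aromatic, in 5-ring) → match; 2× N (acyclic) → no; 5× C (acyclic) → no; 1× O (acyclic) → no; 1× Cl (acyclic) → no.
Summing the matching environments: 1 + 4 = 5 matching atoms.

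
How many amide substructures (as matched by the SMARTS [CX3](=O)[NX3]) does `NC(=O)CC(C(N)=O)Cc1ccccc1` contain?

[CX3](=O)[NX3] is the SMARTS for an amide: a carbonyl carbon bonded to a trivalent nitrogen.
The molecule carries 2 separate instances of a primary amide (-C(=O)NH2) meeting every constraint; each maps to a distinct set of atoms, giving 2 matches.

2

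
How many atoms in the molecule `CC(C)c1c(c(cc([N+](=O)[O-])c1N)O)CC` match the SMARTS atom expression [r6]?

The query [r6] means: r6 matches atoms in a six-membered ring.
Check the 16 heavy atoms by environment: 6× c (aromatic, in 6-ring) → match; 1× N (acyclic) → no; 2× O (acyclic) → no; 5× C (acyclic) → no; 1× N (charge +1, acyclic) → no; 1× O (charge -1, acyclic) → no.
That gives 6 matching atoms.

6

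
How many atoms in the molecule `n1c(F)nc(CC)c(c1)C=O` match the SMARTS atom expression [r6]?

6

The query [r6] means: r6 matches atoms in a six-membered ring.
Check the 11 heavy atoms by environment: 2× n (aromatic, in 6-ring) → match; 4× c (aromatic, in 6-ring) → match; 3× C (acyclic) → no; 1× F (acyclic) → no; 1× O (acyclic) → no.
Summing the matching environments: 2 + 4 = 6 matching atoms.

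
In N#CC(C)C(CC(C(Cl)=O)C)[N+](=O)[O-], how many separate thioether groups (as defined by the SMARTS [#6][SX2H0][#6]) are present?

[#6][SX2H0][#6] is the SMARTS for a thioether: an aliphatic sulfur bridging two carbons with no H on the sulfur.
No fragment in the molecule satisfies every constraint, giving 0 matches.

0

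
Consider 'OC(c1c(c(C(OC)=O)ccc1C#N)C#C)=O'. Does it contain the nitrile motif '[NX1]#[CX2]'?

The pattern [NX1]#[CX2] describes a nitrogen triple-bonded to a two-connected carbon — a nitrile.
The molecule carries a nitrile (-C#N), whose atoms satisfy every constraint of the query, so the pattern matches.

Yes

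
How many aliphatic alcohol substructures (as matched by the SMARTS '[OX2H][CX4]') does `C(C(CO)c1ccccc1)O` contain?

2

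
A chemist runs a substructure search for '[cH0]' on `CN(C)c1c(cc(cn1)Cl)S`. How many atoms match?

3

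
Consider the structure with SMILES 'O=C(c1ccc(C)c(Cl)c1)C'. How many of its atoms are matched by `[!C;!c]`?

2

Check the 11 heavy atoms by environment: 6× c (aromatic) → no; 3× C → no; 1× Cl → match; 1× O → match.
Summing the matching environments: 1 + 1 = 2 matching atoms.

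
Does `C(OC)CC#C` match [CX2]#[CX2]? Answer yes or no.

The pattern [CX2]#[CX2] describes a carbon-carbon triple bond — an alkyne.
The molecule carries an ethynyl group (-C#CH), whose atoms satisfy every constraint of the query, so the pattern matches.

Yes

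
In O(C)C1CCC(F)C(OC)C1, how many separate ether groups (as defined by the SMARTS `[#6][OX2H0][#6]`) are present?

[#6][OX2H0][#6] is the SMARTS for an ether: an aliphatic oxygen bridging two carbons with no H on the oxygen.
The molecule carries 2 separate instances of a methoxy ether (-OCH3) meeting every constraint; each maps to a distinct set of atoms, giving 2 matches.

2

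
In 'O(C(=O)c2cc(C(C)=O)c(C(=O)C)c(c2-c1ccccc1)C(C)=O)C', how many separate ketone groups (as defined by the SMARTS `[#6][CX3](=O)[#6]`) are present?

3

[#6][CX3](=O)[#6] is the SMARTS for a ketone: a carbonyl carbon (no H) flanked by two carbons.
The molecule carries 3 separate instances of an acetyl/ketone group (-C(=O)CH3) meeting every constraint; each maps to a distinct set of atoms, giving 3 matches.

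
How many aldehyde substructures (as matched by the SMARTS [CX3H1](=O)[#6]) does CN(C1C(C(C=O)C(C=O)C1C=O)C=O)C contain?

4

[CX3H1](=O)[#6] is the SMARTS for an aldehyde: an sp2 carbon with one H, double-bonded to O and single-bonded to carbon.
The molecule carries 4 separate instances of an aldehyde (-CHO) meeting every constraint; each maps to a distinct set of atoms, giving 4 matches.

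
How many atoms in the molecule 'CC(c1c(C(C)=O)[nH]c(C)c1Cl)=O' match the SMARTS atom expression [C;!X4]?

2

The query [C;!X4] means: aliphatic carbon that does not have four total connections.
Check the 13 heavy atoms by environment: 1× n (aromatic, X3) → no; 4× c (aromatic, X3) → no; 3× C (X4) → no; 1× Cl (X1) → no; 2× C (X3) → match; 2× O (X1) → no.
That gives 2 matching atoms.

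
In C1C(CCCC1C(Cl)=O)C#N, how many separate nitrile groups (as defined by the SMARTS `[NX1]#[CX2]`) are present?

1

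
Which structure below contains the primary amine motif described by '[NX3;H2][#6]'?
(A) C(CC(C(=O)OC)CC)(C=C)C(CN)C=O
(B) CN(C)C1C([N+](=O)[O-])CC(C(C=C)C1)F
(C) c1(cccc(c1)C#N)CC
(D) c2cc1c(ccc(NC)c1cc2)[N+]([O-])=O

[NX3;H2][#6] describes a trivalent nitrogen with two H attached to carbon (a primary amine).
(A) contains a primary amino group (-NH2), which satisfies every atom and bond constraint.
(B) has a dimethylamino group (-N(CH3)2) but the nitrogen has H0, not H2.
(C) has a nitrile (-C#N) but the nitrogen is NX1 (triple-bonded), not NX3 with two H.
(D) has a nitro group (-[N+](=O)[O-]) but the nitrogen is [N+] with no H, not NX3H2.
So the answer is (A).

A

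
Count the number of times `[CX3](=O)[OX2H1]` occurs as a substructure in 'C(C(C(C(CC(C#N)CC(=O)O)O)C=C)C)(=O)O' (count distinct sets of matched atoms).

2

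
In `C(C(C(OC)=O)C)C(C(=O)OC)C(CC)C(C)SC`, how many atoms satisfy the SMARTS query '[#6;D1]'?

6

The query [#6;D1] means: carbon bonded to exactly one heavy atom.
Check the 19 heavy atoms by environment: 6× C (D1) → match; 6× C (D3) → no; 2× C (D2) → no; 2× O (D1) → no; 2× O (D2) → no; 1× S (D2) → no.
That gives 6 matching atoms.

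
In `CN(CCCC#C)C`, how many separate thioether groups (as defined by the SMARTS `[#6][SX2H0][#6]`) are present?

0

[#6][SX2H0][#6] is the SMARTS for a thioether: an aliphatic sulfur bridging two carbons with no H on the sulfur.
No fragment in the molecule satisfies every constraint, giving 0 matches.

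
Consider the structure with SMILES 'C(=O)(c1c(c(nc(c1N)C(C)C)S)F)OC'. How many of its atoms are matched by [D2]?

2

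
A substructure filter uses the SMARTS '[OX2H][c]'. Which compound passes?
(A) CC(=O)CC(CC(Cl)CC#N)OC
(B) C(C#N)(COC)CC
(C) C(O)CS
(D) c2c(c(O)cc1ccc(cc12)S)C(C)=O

D

[OX2H][c] describes a hydroxyl oxygen attached to an aromatic carbon (a phenol).
(A) has a methoxy ether (-OCH3) but the oxygen has H0, not H1.
(B) has a methoxy ether (-OCH3) but the oxygen has H0, not H1.
(C) has a hydroxyl group (-OH) but the -OH is on an aliphatic carbon, not an aromatic c.
(D) contains a hydroxyl group (-OH), which satisfies every atom and bond constraint.
So the answer is (D).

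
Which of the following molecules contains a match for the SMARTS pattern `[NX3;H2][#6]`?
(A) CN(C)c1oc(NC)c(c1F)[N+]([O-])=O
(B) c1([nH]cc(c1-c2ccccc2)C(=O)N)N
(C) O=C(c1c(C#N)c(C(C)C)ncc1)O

[NX3;H2][#6] describes a trivalent nitrogen with two H attached to carbon (a primary amine).
(A) has an N-methylamino group (-NHCH3) but the nitrogen bears two carbons and only one H (H1), not H2.
(B) contains a primary amino group (-NH2), which satisfies every atom and bond constraint.
(C) has a nitrile (-C#N) but the nitrogen is NX1 (triple-bonded), not NX3 with two H.
So the answer is (B).

B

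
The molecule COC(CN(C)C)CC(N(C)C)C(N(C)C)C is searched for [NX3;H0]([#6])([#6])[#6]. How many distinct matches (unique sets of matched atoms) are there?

3

[NX3;H0]([#6])([#6])[#6] is the SMARTS for a tertiary amine: a trivalent nitrogen with no H, bonded to three carbons.
The molecule carries 3 separate instances of a dimethylamino group (-N(CH3)2) meeting every constraint; each maps to a distinct set of atoms, giving 3 matches.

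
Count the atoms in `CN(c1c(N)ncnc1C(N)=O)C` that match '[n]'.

The query [n] means: lowercase n matches aromatic nitrogen only.
Check the 13 heavy atoms by environment: 2× n (aromatic) → match; 4× c (aromatic) → no; 3× C → no; 1× O → no; 3× N → no.
That gives 2 matching atoms.

2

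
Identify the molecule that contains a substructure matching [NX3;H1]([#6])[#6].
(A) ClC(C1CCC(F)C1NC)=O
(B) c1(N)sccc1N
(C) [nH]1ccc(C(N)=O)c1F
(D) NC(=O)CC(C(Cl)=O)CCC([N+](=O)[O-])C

A

[NX3;H1]([#6])[#6] describes a trivalent nitrogen with one H, bonded to two carbons (a secondary amine).
(A) contains an N-methylamino group (-NHCH3), which satisfies every atom and bond constraint.
(B) has a primary amino group (-NH2) but the nitrogen has H2 and only one carbon neighbour.
(C) has a primary amide (-C(=O)NH2) but the -C(=O)NH2 nitrogen has H2, not H1.
(D) has a primary amide (-C(=O)NH2) but the -C(=O)NH2 nitrogen has H2, not H1.
So the answer is (A).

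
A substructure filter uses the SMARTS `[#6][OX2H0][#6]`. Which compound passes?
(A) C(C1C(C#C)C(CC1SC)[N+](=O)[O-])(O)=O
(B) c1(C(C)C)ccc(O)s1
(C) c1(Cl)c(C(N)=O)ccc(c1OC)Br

[#6][OX2H0][#6] describes an aliphatic oxygen bridging two carbons with no H on the oxygen (an ether).
(A) has a carboxylic acid group (-C(=O)OH) but the -OH oxygen has H1; the =O is OX1, not OX2.
(B) has a hydroxyl group (-OH) but the oxygen has H1, not H0 bridging two carbons.
(C) contains a methoxy ether (-OCH3), which satisfies every atom and bond constraint.
So the answer is (C).

C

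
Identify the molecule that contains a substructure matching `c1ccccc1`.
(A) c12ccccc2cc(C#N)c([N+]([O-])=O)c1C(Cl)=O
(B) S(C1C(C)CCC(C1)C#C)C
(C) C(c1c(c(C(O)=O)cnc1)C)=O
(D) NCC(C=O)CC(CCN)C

c1ccccc1 describes six aromatic carbons in a ring (a benzene ring).
(A) contains the required atom environment, so the pattern matches.
(B) has a methyl group (-CH3) but no six-membered all-carbon aromatic ring is present.
(C) has a methyl group (-CH3) but no six-membered all-carbon aromatic ring is present.
(D) has a methyl group (-CH3) but no six-membered all-carbon aromatic ring is present.
So the answer is (A).

A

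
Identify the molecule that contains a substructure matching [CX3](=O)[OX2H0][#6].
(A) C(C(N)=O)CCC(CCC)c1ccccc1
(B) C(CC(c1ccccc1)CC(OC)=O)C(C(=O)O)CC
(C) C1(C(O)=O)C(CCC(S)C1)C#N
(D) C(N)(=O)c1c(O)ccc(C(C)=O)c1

[CX3](=O)[OX2H0][#6] describes a carbonyl carbon bonded to an oxygen that is itself bonded to carbon (no H on that O) (an ester).
(A) has a primary amide (-C(=O)NH2) but the carbonyl is bonded to N, not to an O-C linkage.
(B) contains a methyl-ester group (-C(=O)OCH3), which satisfies every atom and bond constraint.
(C) has a carboxylic acid group (-C(=O)OH) but the singly-bonded O carries H (OX2H1, not H0).
(D) has a primary amide (-C(=O)NH2) but the carbonyl is bonded to N, not to an O-C linkage.
So the answer is (B).

B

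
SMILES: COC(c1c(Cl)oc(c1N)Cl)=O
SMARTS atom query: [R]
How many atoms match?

5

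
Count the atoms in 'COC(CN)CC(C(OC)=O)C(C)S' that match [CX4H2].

2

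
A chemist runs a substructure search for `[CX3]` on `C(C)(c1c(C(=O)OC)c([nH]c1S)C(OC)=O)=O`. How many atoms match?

3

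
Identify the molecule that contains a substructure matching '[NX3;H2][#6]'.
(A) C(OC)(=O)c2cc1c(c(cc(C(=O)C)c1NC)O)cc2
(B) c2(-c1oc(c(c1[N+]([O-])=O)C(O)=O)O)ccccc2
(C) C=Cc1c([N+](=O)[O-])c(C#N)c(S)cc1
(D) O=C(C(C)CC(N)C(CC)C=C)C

[NX3;H2][#6] describes a trivalent nitrogen with two H attached to carbon (a primary amine).
(A) has an N-methylamino group (-NHCH3) but the nitrogen bears two carbons and only one H (H1), not H2.
(B) has a nitro group (-[N+](=O)[O-]) but the nitrogen is [N+] with no H, not NX3H2.
(C) has a nitro group (-[N+](=O)[O-]) but the nitrogen is [N+] with no H, not NX3H2.
(D) contains a primary amino group (-NH2), which satisfies every atom and bond constraint.
So the answer is (D).

D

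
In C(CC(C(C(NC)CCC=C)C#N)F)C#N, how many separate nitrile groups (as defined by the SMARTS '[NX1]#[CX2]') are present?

2

[NX1]#[CX2] is the SMARTS for a nitrile: a nitrogen triple-bonded to a two-connected carbon.
The molecule carries 2 separate instances of a nitrile (-C#N) meeting every constraint; each maps to a distinct set of atoms, giving 2 matches.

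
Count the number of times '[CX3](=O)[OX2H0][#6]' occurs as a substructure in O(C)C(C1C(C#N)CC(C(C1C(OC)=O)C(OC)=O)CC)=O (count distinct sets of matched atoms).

3

[CX3](=O)[OX2H0][#6] is the SMARTS for an ester: a carbonyl carbon bonded to an oxygen that is itself bonded to carbon (no H on that O).
The molecule carries 3 separate instances of a methyl-ester group (-C(=O)OCH3) meeting every constraint; each maps to a distinct set of atoms, giving 3 matches.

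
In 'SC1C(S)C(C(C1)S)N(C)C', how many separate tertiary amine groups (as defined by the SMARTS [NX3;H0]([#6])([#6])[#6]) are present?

1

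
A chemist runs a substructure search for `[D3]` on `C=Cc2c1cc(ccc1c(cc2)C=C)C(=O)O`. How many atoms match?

The query [D3] means: atom with exactly three heavy-atom neighbours.
Check the 17 heavy atoms by environment: 5× c (aromatic, D3) → match; 5× c (aromatic, D2) → no; 2× C (D2) → no; 2× C (D1) → no; 1× C (D3) → match; 2× O (D1) → no.
Summing the matching environments: 5 + 1 = 6 matching atoms.

6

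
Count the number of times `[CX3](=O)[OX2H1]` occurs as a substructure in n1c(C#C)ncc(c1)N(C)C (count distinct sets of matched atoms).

0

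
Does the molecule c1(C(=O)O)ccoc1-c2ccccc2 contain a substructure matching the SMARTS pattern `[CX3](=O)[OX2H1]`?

Yes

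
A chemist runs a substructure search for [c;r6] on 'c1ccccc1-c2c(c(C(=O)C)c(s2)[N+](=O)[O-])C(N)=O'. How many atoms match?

6

The query [c;r6] means: aromatic carbon that belongs to a six-membered ring.
Check the 20 heavy atoms by environment: 1× s (aromatic, in 5-ring) → no; 4× c (aromatic, in 5-ring) → no; 1× N (charge +1, acyclic) → no; 1× O (charge -1, acyclic) → no; 3× O (acyclic) → no; 3× C (acyclic) → no; 6× c (aromatic, in 6-ring) → match; 1× N (acyclic) → no.
That gives 6 matching atoms.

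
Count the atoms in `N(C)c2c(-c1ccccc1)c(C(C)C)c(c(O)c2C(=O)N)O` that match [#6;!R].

5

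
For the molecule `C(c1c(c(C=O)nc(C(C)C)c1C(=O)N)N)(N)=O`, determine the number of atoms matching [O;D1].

The query [O;D1] means: aliphatic oxygen bonded to exactly one heavy atom.
Check the 18 heavy atoms by environment: 1× n (aromatic, D2) → no; 5× c (aromatic, D3) → no; 3× C (D3) → no; 3× O (D1) → match; 3× N (D1) → no; 1× C (D2) → no; 2× C (D1) → no.
That gives 3 matching atoms.

3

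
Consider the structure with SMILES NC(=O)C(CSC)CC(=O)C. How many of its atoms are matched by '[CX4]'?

5

Check the 11 heavy atoms by environment: 5× C (X4) → match; 2× C (X3) → no; 2× O (X1) → no; 1× N (X3) → no; 1× S (X2) → no.
That gives 5 matching atoms.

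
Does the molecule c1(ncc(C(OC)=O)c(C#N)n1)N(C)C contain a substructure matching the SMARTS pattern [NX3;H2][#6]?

No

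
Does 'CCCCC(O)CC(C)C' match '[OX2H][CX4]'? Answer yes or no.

The pattern [OX2H][CX4] describes a hydroxyl oxygen bound to an sp3 (X4) carbon — an aliphatic alcohol.
The molecule carries a hydroxyl group (-OH), whose atoms satisfy every constraint of the query, so the pattern matches.

Yes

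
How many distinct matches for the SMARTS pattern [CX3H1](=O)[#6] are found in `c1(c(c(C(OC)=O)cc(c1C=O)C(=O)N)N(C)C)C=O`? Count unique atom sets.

2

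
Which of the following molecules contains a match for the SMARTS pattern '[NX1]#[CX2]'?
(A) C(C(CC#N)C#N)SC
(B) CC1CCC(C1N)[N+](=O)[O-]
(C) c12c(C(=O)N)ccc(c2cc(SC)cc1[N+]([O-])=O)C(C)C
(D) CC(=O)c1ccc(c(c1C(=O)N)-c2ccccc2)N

A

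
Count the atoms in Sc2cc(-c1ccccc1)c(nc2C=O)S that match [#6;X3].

12

Check the 16 heavy atoms by environment: 1× n (aromatic, X2) → no; 11× c (aromatic, X3) → match; 1× C (X3) → match; 1× O (X1) → no; 2× S (X2) → no.
Summing the matching environments: 11 + 1 = 12 matching atoms.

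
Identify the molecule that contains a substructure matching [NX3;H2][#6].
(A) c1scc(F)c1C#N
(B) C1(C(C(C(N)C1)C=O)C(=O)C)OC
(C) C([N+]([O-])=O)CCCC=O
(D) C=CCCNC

B

[NX3;H2][#6] describes a trivalent nitrogen with two H attached to carbon (a primary amine).
(A) has a nitrile (-C#N) but the nitrogen is NX1 (triple-bonded), not NX3 with two H.
(B) contains a primary amino group (-NH2), which satisfies every atom and bond constraint.
(C) has a nitro group (-[N+](=O)[O-]) but the nitrogen is [N+] with no H, not NX3H2.
(D) has an N-methylamino group (-NHCH3) but the nitrogen bears two carbons and only one H (H1), not H2.
So the answer is (B).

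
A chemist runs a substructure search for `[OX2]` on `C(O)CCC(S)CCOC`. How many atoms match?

2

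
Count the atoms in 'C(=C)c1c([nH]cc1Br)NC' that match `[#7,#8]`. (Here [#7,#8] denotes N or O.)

The query [#7,#8] means: nitrogen or oxygen (comma = OR).
Check the 10 heavy atoms by environment: 1× n (aromatic) → match; 4× c (aromatic) → no; 1× Br → no; 3× C → no; 1× N → match.
Summing the matching environments: 1 + 1 = 2 matching atoms.

2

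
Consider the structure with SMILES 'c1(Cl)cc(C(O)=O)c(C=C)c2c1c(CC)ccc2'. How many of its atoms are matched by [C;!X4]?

3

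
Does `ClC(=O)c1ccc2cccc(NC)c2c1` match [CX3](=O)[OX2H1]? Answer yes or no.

The pattern [CX3](=O)[OX2H1] describes an sp2 carbon double-bonded to O and single-bonded to an -OH oxygen — a carboxylic acid.
The closest candidate here is an acyl chloride (-C(=O)Cl), but the carbonyl is bonded to Cl, not to an -OH oxygen. No other fragment satisfies the full query, so there is no match.

No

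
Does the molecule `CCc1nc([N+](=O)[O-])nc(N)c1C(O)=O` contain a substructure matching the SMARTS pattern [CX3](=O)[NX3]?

No

The pattern [CX3](=O)[NX3] describes a carbonyl carbon bonded to a trivalent nitrogen — an amide.
The closest candidate here is a carboxylic acid group (-C(=O)OH), but the carbonyl is bonded to O, not to an NX3 nitrogen. No other fragment satisfies the full query, so there is no match.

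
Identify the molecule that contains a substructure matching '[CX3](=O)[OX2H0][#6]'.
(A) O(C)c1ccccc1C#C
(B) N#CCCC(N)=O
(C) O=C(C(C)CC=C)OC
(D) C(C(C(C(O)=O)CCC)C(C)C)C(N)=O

C

[CX3](=O)[OX2H0][#6] describes a carbonyl carbon bonded to an oxygen that is itself bonded to carbon (no H on that O) (an ester).
(A) has a methoxy ether (-OCH3) but the ether oxygen is not adjacent to a C=O carbon.
(B) has a primary amide (-C(=O)NH2) but the carbonyl is bonded to N, not to an O-C linkage.
(C) contains a methyl-ester group (-C(=O)OCH3), which satisfies every atom and bond constraint.
(D) has a primary amide (-C(=O)NH2) but the carbonyl is bonded to N, not to an O-C linkage.
So the answer is (C).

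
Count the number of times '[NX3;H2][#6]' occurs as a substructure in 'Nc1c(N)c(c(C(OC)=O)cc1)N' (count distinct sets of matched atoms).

[NX3;H2][#6] is the SMARTS for a primary amine: a trivalent nitrogen with two H attached to carbon.
The molecule carries 3 separate instances of a primary amino group (-NH2) meeting every constraint; each maps to a distinct set of atoms, giving 3 matches.

3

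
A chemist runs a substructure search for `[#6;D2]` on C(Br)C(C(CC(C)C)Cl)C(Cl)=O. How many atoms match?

2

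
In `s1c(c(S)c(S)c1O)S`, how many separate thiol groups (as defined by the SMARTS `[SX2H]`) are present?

3

[SX2H] is the SMARTS for a thiol: an aliphatic sulfur with two connections, one being H.
The molecule carries 3 separate instances of a thiol (-SH) meeting every constraint; each maps to a distinct set of atoms, giving 3 matches.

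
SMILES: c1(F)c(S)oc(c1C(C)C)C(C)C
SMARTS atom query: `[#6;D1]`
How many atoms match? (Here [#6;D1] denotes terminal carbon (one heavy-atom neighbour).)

4

The query [#6;D1] means: carbon bonded to exactly one heavy atom.
Check the 13 heavy atoms by environment: 1× o (aromatic, D2) → no; 4× c (aromatic, D3) → no; 1× S (D1) → no; 2× C (D3) → no; 4× C (D1) → match; 1× F (D1) → no.
That gives 4 matching atoms.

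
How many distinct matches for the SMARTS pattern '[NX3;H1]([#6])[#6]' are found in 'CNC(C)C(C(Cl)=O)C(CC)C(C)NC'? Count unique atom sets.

2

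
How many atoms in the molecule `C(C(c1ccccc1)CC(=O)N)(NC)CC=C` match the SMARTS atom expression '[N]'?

2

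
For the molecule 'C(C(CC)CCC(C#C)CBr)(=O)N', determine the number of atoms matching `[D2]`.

5

The query [D2] means: atom with exactly two heavy-atom neighbours.
Check the 13 heavy atoms by environment: 2× C (D1) → no; 5× C (D2) → match; 3× C (D3) → no; 1× Br (D1) → no; 1× O (D1) → no; 1× N (D1) → no.
That gives 5 matching atoms.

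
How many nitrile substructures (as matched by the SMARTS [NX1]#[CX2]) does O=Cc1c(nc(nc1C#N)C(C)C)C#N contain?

[NX1]#[CX2] is the SMARTS for a nitrile: a nitrogen triple-bonded to a two-connected carbon.
The molecule carries 2 separate instances of a nitrile (-C#N) meeting every constraint; each maps to a distinct set of atoms, giving 2 matches.

2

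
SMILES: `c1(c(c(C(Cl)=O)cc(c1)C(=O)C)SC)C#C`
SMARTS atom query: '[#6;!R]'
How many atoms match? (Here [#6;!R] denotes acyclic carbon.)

6

The query [#6;!R] means: carbon not in any ring.
Check the 16 heavy atoms by environment: 6× c (aromatic, in 6-ring) → no; 6× C (acyclic) → match; 2× O (acyclic) → no; 1× Cl (acyclic) → no; 1× S (acyclic) → no.
That gives 6 matching atoms.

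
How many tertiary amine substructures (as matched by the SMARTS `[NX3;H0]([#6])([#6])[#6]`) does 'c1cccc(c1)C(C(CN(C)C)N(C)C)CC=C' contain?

[NX3;H0]([#6])([#6])[#6] is the SMARTS for a tertiary amine: a trivalent nitrogen with no H, bonded to three carbons.
The molecule carries 2 separate instances of a dimethylamino group (-N(CH3)2) meeting every constraint; each maps to a distinct set of atoms, giving 2 matches.

2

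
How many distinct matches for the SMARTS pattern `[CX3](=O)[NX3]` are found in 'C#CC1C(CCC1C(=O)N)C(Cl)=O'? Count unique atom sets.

1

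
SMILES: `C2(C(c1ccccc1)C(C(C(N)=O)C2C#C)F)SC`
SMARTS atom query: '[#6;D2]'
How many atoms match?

6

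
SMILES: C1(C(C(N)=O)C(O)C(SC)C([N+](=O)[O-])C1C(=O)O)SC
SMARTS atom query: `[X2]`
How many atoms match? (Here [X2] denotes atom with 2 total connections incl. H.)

4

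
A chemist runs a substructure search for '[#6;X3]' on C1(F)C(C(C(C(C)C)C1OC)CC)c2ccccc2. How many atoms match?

Check the 19 heavy atoms by environment: 11× C (X4) → no; 6× c (aromatic, X3) → match; 1× O (X2) → no; 1× F (X1) → no.
That gives 6 matching atoms.

6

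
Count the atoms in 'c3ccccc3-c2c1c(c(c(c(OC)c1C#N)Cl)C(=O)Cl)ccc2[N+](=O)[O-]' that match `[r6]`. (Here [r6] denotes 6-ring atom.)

The query [r6] means: r6 matches atoms in a six-membered ring.
Check the 27 heavy atoms by environment: 16× c (aromatic, in 6-ring) → match; 2× Cl (acyclic) → no; 3× C (acyclic) → no; 1× N (acyclic) → no; 1× N (charge +1, acyclic) → no; 1× O (charge -1, acyclic) → no; 3× O (acyclic) → no.
That gives 16 matching atoms.

16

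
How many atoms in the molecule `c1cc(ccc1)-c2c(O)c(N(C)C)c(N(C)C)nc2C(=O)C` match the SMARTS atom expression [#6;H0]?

The query [#6;H0] means: any carbon with no attached hydrogen.
Check the 22 heavy atoms by environment: 1× n (aromatic, H0) → no; 6× c (aromatic, H0) → match; 1× O (H1) → no; 2× N (H0) → no; 5× C (H3) → no; 5× c (aromatic, H1) → no; 1× C (H0) → match; 1× O (H0) → no.
Summing the matching environments: 6 + 1 = 7 matching atoms.

7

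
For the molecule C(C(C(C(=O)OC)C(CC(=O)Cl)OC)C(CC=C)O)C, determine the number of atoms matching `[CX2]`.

0

The query [CX2] means: C with X2: aliphatic carbon with exactly 2 total connections.
Check the 20 heavy atoms by environment: 10× C (X4) → no; 3× O (X2) → no; 4× C (X3) → no; 2× O (X1) → no; 1× Cl (X1) → no.
No environment satisfies the query, so 0 matching atoms.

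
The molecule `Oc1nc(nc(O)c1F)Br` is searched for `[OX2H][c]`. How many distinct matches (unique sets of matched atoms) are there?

2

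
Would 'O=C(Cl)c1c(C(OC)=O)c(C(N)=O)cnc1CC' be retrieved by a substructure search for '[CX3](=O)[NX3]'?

Yes

The pattern [CX3](=O)[NX3] describes a carbonyl carbon bonded to a trivalent nitrogen — an amide.
The molecule carries a primary amide (-C(=O)NH2), whose atoms satisfy every constraint of the query, so the pattern matches.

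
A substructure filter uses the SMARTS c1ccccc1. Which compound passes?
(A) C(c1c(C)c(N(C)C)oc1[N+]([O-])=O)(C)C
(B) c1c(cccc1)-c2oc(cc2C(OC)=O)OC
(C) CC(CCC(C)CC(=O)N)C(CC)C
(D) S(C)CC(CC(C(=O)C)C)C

B

c1ccccc1 describes six aromatic carbons in a ring (a benzene ring).
(A) has a methyl group (-CH3) but no six-membered all-carbon aromatic ring is present.
(B) contains a phenyl ring, which satisfies every atom and bond constraint.
(C) has a methyl group (-CH3) but no six-membered all-carbon aromatic ring is present.
(D) has a methyl group (-CH3) but no six-membered all-carbon aromatic ring is present.
So the answer is (B).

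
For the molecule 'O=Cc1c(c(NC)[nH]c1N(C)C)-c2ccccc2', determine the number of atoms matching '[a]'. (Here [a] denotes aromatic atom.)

11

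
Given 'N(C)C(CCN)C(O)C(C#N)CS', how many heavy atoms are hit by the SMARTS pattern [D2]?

Check the 13 heavy atoms by environment: 4× C (D2) → match; 3× C (D3) → no; 2× N (D1) → no; 1× N (D2) → match; 1× C (D1) → no; 1× S (D1) → no; 1× O (D1) → no.
Summing the matching environments: 4 + 1 = 5 matching atoms.

5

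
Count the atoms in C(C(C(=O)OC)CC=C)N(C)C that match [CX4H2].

2

The query [CX4H2] means: sp3 carbon (X4) with exactly two hydrogens.
Check the 12 heavy atoms by environment: 2× C (H2, X4) → match; 1× C (H1, X4) → no; 1× C (H1, X3) → no; 1× C (H2, X3) → no; 1× C (H0, X3) → no; 1× O (H0, X1) → no; 1× O (H0, X2) → no; 3× C (H3, X4) → no; 1× N (H0, X3) → no.
That gives 2 matching atoms.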